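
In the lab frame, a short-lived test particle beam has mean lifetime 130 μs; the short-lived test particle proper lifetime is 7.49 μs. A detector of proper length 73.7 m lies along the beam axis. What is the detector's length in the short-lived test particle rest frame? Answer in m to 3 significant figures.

L ≈ 4.25 m

Time dilation ⇒ γ = Δt/τ₀ = 130/7.49 = 17.356
Length contraction: L = L₀/γ = 73.7/17.356 = 4.25 m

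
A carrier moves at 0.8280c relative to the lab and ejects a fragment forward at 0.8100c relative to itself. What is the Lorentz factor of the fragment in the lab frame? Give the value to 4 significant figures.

γ ≈ 5.081

u_lab = (0.8100 + 0.8280)/(1 + 0.8100×0.8280) = 1.6380/1.670680 = 0.9804391
γ = 1/√(1 − 0.9804391²) = 5.081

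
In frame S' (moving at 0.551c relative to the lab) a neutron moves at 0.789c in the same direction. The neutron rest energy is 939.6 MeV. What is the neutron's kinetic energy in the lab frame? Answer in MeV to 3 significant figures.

K ≈ 1690 MeV

u_lab = (0.789 + 0.551)/(1 + 0.789×0.551) = 0.933968
γ = 1/√(1 − 0.933968²) = 2.7983
K = (γ − 1)m₀c² = (2.7983 − 1) × 939.6 = 1.7983 × 939.6 = 1690 MeV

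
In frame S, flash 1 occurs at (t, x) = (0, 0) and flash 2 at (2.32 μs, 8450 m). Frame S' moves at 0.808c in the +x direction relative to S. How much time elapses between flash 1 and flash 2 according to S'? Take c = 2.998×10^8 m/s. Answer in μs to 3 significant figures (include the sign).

Δt' ≈ -34.7 μs

γ = 1/√(1 − 0.808²) = 1.6973
Δt' = γ(Δt − vΔx/c²) = 1.6973 × (2.32 μs − 0.808×8450 m / (2.998×10^8 m/s))
= 1.6973 × (-20.454 μs) = -34.7 μs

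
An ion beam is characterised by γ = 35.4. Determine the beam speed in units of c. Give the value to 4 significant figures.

β ≈ 0.9996

β = √(1 − 1/γ²) = √(1 − 1/35.4²) = √(0.999202) = 0.9996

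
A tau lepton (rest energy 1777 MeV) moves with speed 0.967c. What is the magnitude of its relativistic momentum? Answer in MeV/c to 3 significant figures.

γ = 1/√(1 − 0.967²) = 3.9250
p = γβm₀c = 3.9250 × 0.967 × 1777 MeV/c = 6740 MeV/c

p ≈ 6740 MeV/c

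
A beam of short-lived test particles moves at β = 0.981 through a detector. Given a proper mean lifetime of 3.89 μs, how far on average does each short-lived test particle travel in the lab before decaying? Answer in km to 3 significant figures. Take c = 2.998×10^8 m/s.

γ = 1/√(1 − 0.981²) = 5.1544
Dilated lifetime: Δt = γτ₀ = 5.1544 × 3.89 μs = 20.051 μs
d = vΔt = 0.981c × 20.051 μs = 2.9410×10^8 m/s × 2.0051×10^-5 s = 5.90 km

d ≈ 5.90 km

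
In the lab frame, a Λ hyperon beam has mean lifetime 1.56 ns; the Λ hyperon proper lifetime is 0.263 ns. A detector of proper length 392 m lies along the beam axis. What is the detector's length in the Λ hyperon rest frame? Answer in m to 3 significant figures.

L ≈ 66.1 m

Time dilation ⇒ γ = Δt/τ₀ = 1.56/0.263 = 5.9316
Length contraction: L = L₀/γ = 392/5.9316 = 66.1 m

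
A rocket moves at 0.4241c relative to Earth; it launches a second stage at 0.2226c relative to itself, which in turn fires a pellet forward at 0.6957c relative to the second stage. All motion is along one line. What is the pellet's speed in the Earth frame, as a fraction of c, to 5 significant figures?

Compose boost 2: (0.2226 + 0.4241)/(1 + 0.2226×0.4241) = 0.64670/1.094405 = 0.5909149
Compose boost 3: (0.6957 + 0.5909149)/(1 + 0.6957×0.5909149) = 1.286615/1.411099 = 0.91178

u ≈ 0.91178c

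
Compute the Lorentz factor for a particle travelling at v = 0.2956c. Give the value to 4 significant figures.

γ ≈ 1.047

γ = 1/√(1 − β²) = 1/√(1 − 0.2956²) = 1/√(0.912621) = 1.047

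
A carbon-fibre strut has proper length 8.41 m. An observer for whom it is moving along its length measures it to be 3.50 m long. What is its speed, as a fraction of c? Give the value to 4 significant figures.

γ = L₀/L = 8.41/3.50 = 2.40286
β = √(1 − 1/γ²) = 0.9093

β ≈ 0.9093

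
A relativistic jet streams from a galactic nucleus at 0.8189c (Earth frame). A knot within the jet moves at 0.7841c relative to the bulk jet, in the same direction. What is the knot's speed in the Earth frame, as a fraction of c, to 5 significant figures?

Relativistic velocity addition: u = (u' + v)/(1 + u'v/c²)
= (0.7841 + 0.8189)/(1 + 0.7841×0.8189) = 1.6030/1.642099 = 0.97619

u ≈ 0.97619c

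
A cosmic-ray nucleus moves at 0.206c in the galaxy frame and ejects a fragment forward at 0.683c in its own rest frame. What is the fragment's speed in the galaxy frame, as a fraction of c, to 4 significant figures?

u ≈ 0.7793c

Compose boost 2: (0.683 + 0.206)/(1 + 0.683×0.206) = 0.8890/1.14070 = 0.7793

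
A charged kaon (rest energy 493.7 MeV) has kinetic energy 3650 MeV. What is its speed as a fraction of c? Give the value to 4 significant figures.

β ≈ 0.9929

γ = 1 + K/(m₀c²) = 1 + 3650/493.7 = 8.39315
β = √(1 − 1/γ²) = 0.9929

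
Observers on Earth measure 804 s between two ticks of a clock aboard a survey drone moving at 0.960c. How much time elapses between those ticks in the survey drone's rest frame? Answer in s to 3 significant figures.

τ₀ ≈ 225 s

γ = 1/√(1 − 0.960²) = 3.5714
Proper time: τ₀ = Δt/γ = 804/3.5714 = 225 s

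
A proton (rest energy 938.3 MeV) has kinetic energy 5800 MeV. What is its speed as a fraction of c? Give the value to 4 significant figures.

γ = 1 + K/(m₀c²) = 1 + 5800/938.3 = 7.18139
β = √(1 − 1/γ²) = 0.9903

β ≈ 0.9903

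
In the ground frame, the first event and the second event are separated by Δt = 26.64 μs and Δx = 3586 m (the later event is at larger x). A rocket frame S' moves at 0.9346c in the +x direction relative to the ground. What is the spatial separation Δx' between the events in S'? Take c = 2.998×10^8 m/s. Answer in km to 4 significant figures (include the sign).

γ = 1/√(1 − 0.9346²) = 2.81135
Δx' = γ(Δx − vΔt) = 2.81135 × (3586 m − 0.9346×(2.998×10^8 m/s)×26.64×10^-6 s)
= 2.81135 × (-3878.34 m) = -10.90 km

Δx' ≈ -10.90 km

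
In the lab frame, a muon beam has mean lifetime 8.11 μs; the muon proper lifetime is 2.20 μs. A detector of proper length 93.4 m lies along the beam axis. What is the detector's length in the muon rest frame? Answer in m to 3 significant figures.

Time dilation ⇒ γ = Δt/τ₀ = 8.11/2.20 = 3.6864
Length contraction: L = L₀/γ = 93.4/3.6864 = 25.3 m

L ≈ 25.3 m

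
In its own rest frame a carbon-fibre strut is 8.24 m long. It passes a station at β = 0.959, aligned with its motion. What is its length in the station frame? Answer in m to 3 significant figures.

γ = 1/√(1 − 0.959²) = 3.5285
Length contraction: L = L₀/γ = 8.24/3.5285 = 2.34 m

L ≈ 2.34 m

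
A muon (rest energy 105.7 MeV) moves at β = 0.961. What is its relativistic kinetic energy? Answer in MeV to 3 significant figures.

γ = 1/√(1 − 0.961²) = 3.6160
K = (γ − 1)m₀c² = (3.6160 − 1) × 105.7 MeV = 2.6160 × 105.7 MeV = 277 MeV

K ≈ 277 MeV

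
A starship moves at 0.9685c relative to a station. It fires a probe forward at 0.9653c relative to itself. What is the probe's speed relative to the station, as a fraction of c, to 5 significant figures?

Relativistic velocity addition: u = (u' + v)/(1 + u'v/c²)
= (0.9653 + 0.9685)/(1 + 0.9653×0.9685) = 1.9338/1.934893 = 0.99944

u ≈ 0.99944c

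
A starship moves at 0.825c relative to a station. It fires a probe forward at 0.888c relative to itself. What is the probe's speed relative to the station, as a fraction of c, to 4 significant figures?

Relativistic velocity addition: u = (u' + v)/(1 + u'v/c²)
= (0.888 + 0.825)/(1 + 0.888×0.825) = 1.713/1.73260 = 0.9887

u ≈ 0.9887c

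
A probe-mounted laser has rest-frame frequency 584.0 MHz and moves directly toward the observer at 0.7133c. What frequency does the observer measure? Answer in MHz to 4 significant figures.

f_obs ≈ 1428 MHz

Relativistic Doppler: f_obs = f_src √((1+β)/(1−β))
= 584.0 × √(1.71330/0.286700) = 584.0 × 2.44457 = 1428 MHz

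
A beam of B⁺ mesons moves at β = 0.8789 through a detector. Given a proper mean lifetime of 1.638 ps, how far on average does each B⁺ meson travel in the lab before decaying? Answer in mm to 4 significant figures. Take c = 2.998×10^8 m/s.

d ≈ 0.9048 mm

γ = 1/√(1 − 0.8789²) = 2.09641
Dilated lifetime: Δt = γτ₀ = 2.09641 × 1.638 ps = 3.43392 ps
d = vΔt = 0.8789c × 3.43392 ps = 2.63494×10^8 m/s × 3.43392×10^-12 s = 0.9048 mm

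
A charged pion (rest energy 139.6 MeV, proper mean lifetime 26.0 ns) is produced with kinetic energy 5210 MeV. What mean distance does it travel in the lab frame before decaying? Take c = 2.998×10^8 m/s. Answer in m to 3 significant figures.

γ = 1 + K/(m₀c²) = 1 + 5210/139.6 = 38.321
β = √(1 − 1/γ²) = 0.99966
Dilated lifetime: γτ₀ = 38.321 × 26.0 ns = 996.34 ns
d = βc·γτ₀ = 0.99966 × (2.998×10^8 m/s) × 9.9634×10^-7 s = 299 m

d ≈ 299 m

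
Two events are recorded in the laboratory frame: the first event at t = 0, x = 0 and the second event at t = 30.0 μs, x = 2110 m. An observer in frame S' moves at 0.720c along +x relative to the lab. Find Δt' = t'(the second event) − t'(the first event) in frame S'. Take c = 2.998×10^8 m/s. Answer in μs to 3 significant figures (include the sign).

γ = 1/√(1 − 0.720²) = 1.4410
Δt' = γ(Δt − vΔx/c²) = 1.4410 × (30.0 μs − 0.720×2110 m / (2.998×10^8 m/s))
= 1.4410 × (24.933 μs) = 35.9 μs

Δt' ≈ 35.9 μs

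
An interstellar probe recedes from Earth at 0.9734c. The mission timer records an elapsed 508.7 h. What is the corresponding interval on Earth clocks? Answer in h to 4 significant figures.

Δt ≈ 2220 h

γ = 1/√(1 − 0.9734²) = 4.36467
Time dilation: Δt = γτ₀ = 4.36467 × 508.7 h = 2220 h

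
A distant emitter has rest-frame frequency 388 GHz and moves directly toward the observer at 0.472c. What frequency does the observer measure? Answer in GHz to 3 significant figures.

f_obs ≈ 648 GHz

Relativistic Doppler: f_obs = f_src √((1+β)/(1−β))
= 388 × √(1.4720/0.52800) = 388 × 1.6697 = 648 GHz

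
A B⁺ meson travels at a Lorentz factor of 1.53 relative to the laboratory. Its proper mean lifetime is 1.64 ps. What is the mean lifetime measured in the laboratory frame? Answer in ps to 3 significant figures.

γ = 1.53 (given)
Time dilation: Δt = γτ₀ = 1.53 × 1.64 ps = 2.51 ps

Δt ≈ 2.51 ps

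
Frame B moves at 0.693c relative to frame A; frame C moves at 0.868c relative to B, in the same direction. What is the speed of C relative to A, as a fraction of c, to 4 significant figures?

u ≈ 0.9747c

Compose boost 2: (0.868 + 0.693)/(1 + 0.868×0.693) = 1.561/1.60152 = 0.9747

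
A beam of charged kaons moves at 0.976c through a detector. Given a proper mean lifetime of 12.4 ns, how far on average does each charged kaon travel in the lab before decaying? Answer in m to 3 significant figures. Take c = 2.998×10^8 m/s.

d ≈ 16.7 m

γ = 1/√(1 − 0.976²) = 4.5920
Dilated lifetime: Δt = γτ₀ = 4.5920 × 12.4 ns = 56.941 ns
d = vΔt = 0.976c × 56.941 ns = 2.9260×10^8 m/s × 5.6941×10^-8 s = 16.7 m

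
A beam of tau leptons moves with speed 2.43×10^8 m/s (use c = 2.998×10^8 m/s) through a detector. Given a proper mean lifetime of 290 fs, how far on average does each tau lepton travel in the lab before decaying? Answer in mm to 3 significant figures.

β = v/c = 2.43×10^8 / 2.998×10^8 = 0.81054
γ = 1/√(1 − 0.81054²) = 1.7074
Dilated lifetime: Δt = γτ₀ = 1.7074 × 290 fs = 495.15 fs
d = vΔt = 0.81054c × 495.15 fs = 2.4300×10^8 m/s × 4.9515×10^-13 s = 0.120 mm

d ≈ 0.120 mm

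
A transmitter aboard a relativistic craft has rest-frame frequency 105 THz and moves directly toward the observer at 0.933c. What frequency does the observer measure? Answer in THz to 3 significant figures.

f_obs ≈ 564 THz

Relativistic Doppler: f_obs = f_src √((1+β)/(1−β))
= 105 × √(1.9330/0.067000) = 105 × 5.3713 = 564 THz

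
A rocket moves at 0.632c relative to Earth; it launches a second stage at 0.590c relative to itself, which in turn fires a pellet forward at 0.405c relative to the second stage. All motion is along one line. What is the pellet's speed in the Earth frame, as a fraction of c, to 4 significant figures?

u ≈ 0.9519c

Compose boost 2: (0.590 + 0.632)/(1 + 0.590×0.632) = 1.222/1.37288 = 0.890100
Compose boost 3: (0.405 + 0.890100)/(1 + 0.405×0.890100) = 1.29510/1.36049 = 0.9519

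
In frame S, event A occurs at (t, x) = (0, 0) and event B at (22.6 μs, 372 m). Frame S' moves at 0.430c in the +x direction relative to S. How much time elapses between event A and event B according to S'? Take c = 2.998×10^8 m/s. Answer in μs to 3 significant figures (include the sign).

γ = 1/√(1 − 0.430²) = 1.1076
Δt' = γ(Δt − vΔx/c²) = 1.1076 × (22.6 μs − 0.430×372 m / (2.998×10^8 m/s))
= 1.1076 × (22.066 μs) = 24.4 μs

Δt' ≈ 24.4 μs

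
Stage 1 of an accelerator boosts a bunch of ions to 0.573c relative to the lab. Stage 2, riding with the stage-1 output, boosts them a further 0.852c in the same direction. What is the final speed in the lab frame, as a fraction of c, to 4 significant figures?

Compose boost 2: (0.852 + 0.573)/(1 + 0.852×0.573) = 1.425/1.48820 = 0.9575

u ≈ 0.9575c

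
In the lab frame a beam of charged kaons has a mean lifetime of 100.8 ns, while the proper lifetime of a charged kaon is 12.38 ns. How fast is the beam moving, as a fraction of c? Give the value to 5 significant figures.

γ = Δt/τ₀ = 100.8/12.38 = 8.142165
β = √(1 − 1/γ²) = √(1 − 1/8.142165²) = 0.99243

β ≈ 0.99243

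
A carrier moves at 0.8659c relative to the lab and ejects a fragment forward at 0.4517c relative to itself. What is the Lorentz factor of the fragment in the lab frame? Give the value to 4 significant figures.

γ ≈ 3.117

u_lab = (0.4517 + 0.8659)/(1 + 0.4517×0.8659) = 1.3176/1.391127 = 0.9471457
γ = 1/√(1 − 0.9471457²) = 3.117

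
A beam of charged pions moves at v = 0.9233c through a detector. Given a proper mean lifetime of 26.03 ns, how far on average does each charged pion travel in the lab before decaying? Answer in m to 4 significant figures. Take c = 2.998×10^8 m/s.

d ≈ 18.76 m

γ = 1/√(1 − 0.9233²) = 2.60363
Dilated lifetime: Δt = γτ₀ = 2.60363 × 26.03 ns = 67.7724 ns
d = vΔt = 0.9233c × 67.7724 ns = 2.76805×10^8 m/s × 6.77724×10^-8 s = 18.76 m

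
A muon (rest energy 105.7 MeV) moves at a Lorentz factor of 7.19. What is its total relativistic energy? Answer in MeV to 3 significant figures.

E ≈ 760 MeV

γ = 7.19 (given)
E = γm₀c² = 7.19 × 105.7 MeV = 760 MeV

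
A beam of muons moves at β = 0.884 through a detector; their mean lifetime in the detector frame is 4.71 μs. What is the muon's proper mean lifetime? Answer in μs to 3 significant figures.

γ = 1/√(1 − 0.884²) = 2.1391
Proper time: τ₀ = Δt/γ = 4.71/2.1391 = 2.20 μs

τ₀ ≈ 2.20 μs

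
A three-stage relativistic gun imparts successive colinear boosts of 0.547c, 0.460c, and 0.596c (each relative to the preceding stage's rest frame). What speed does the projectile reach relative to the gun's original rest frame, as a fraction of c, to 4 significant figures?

u ≈ 0.9466c

Compose boost 2: (0.460 + 0.547)/(1 + 0.460×0.547) = 1.007/1.25162 = 0.804557
Compose boost 3: (0.596 + 0.804557)/(1 + 0.596×0.804557) = 1.40056/1.47952 = 0.9466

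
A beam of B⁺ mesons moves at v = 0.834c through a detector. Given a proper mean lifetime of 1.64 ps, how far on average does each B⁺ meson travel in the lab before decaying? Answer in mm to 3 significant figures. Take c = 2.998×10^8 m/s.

γ = 1/√(1 − 0.834²) = 1.8124
Dilated lifetime: Δt = γτ₀ = 1.8124 × 1.64 ps = 2.9723 ps
d = vΔt = 0.834c × 2.9723 ps = 2.5003×10^8 m/s × 2.9723×10^-12 s = 0.743 mm

d ≈ 0.743 mm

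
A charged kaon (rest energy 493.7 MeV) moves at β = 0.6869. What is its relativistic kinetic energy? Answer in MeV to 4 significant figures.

K ≈ 185.6 MeV

γ = 1/√(1 − 0.6869²) = 1.37599
K = (γ − 1)m₀c² = (1.37599 − 1) × 493.7 MeV = 0.375985 × 493.7 MeV = 185.6 MeV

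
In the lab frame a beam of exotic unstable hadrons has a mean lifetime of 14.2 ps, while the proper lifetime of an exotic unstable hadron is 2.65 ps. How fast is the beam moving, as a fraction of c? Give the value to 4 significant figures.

β ≈ 0.9824

γ = Δt/τ₀ = 14.2/2.65 = 5.35849
β = √(1 − 1/γ²) = √(1 − 1/5.35849²) = 0.9824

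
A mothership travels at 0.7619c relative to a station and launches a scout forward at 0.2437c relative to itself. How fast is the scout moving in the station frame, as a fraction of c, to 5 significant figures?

u ≈ 0.84812c

Compose boost 2: (0.2437 + 0.7619)/(1 + 0.2437×0.7619) = 1.0056/1.185675 = 0.84812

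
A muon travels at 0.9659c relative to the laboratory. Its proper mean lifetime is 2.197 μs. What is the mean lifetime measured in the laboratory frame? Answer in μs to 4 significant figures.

Δt ≈ 8.485 μs

γ = 1/√(1 − 0.9659²) = 3.86227
Time dilation: Δt = γτ₀ = 3.86227 × 2.197 μs = 8.485 μs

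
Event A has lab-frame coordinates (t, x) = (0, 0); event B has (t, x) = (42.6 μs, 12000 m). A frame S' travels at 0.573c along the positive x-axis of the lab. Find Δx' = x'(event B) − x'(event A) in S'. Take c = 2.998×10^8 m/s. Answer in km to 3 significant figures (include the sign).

Δx' ≈ 5.71 km

γ = 1/√(1 − 0.573²) = 1.2202
Δx' = γ(Δx − vΔt) = 1.2202 × (12000 m − 0.573×(2.998×10^8 m/s)×42.6×10^-6 s)
= 1.2202 × (4681.9 m) = 5.71 km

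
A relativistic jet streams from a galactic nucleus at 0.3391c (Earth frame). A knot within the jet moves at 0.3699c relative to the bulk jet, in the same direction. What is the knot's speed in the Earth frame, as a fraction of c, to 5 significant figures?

Relativistic velocity addition: u = (u' + v)/(1 + u'v/c²)
= (0.3699 + 0.3391)/(1 + 0.3699×0.3391) = 0.70900/1.125433 = 0.62998

u ≈ 0.62998c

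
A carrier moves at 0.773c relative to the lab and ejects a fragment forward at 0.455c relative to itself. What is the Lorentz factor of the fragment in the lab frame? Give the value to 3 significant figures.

u_lab = (0.455 + 0.773)/(1 + 0.455×0.773) = 1.228/1.35171 = 0.908476
γ = 1/√(1 − 0.908476²) = 2.39

γ ≈ 2.39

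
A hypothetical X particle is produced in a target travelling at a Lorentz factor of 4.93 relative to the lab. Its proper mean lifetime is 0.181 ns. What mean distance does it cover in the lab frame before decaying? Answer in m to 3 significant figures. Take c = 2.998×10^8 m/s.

β = √(1 − 1/γ²) = √(1 − 1/4.93²) = 0.97921
Dilated lifetime: Δt = γτ₀ = 4.93 × 0.181 ns = 0.89233 ns
d = vΔt = 0.97921c × 0.89233 ns = 2.9357×10^8 m/s × 8.9233×10^-10 s = 0.262 m

d ≈ 0.262 m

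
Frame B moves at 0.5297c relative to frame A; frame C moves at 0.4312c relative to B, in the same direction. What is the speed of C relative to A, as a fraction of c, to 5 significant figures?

u ≈ 0.78223c

Compose boost 2: (0.4312 + 0.5297)/(1 + 0.4312×0.5297) = 0.96090/1.228407 = 0.78223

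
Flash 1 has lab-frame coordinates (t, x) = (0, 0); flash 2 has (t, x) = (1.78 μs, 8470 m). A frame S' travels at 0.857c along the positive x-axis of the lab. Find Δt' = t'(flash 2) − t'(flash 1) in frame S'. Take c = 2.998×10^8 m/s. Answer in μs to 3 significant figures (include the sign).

γ = 1/√(1 − 0.857²) = 1.9406
Δt' = γ(Δt − vΔx/c²) = 1.9406 × (1.78 μs − 0.857×8470 m / (2.998×10^8 m/s))
= 1.9406 × (-22.432 μs) = -43.5 μs

Δt' ≈ -43.5 μs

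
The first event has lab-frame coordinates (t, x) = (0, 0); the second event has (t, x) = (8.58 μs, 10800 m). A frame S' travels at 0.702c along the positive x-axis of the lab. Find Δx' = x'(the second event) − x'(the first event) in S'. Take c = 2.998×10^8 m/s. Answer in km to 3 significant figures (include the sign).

γ = 1/√(1 − 0.702²) = 1.4041
Δx' = γ(Δx − vΔt) = 1.4041 × (10800 m − 0.702×(2.998×10^8 m/s)×8.58×10^-6 s)
= 1.4041 × (8994.3 m) = 12.6 km

Δx' ≈ 12.6 km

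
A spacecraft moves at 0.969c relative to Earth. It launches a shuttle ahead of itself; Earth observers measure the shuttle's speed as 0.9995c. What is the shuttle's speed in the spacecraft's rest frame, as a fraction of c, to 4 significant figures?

Inverse velocity addition: u' = (u − v)/(1 − uv/c²)
= (0.9995 − 0.969)/(1 − 0.9995×0.969) = 0.03050/0.0314845 = 0.9687

u' ≈ 0.9687c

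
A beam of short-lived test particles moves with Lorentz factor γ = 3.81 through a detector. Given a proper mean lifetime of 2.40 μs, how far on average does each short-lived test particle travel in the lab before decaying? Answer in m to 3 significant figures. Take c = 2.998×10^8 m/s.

d ≈ 2650 m

β = √(1 − 1/γ²) = √(1 − 1/3.81²) = 0.96494
Dilated lifetime: Δt = γτ₀ = 3.81 × 2.40 μs = 9.1440 μs
d = vΔt = 0.96494c × 9.1440 μs = 2.8929×10^8 m/s × 9.1440×10^-6 s = 2650 m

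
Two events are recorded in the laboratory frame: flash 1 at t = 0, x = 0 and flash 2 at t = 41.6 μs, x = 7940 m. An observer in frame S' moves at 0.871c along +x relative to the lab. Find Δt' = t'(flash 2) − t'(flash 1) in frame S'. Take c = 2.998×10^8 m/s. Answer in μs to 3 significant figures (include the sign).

Δt' ≈ 37.7 μs

γ = 1/√(1 − 0.871²) = 2.0355
Δt' = γ(Δt − vΔx/c²) = 2.0355 × (41.6 μs − 0.871×7940 m / (2.998×10^8 m/s))
= 2.0355 × (18.532 μs) = 37.7 μs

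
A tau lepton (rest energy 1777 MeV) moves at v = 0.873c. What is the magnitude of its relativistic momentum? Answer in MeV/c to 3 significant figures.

γ = 1/√(1 − 0.873²) = 2.0504
p = γβm₀c = 2.0504 × 0.873 × 1777 MeV/c = 3180 MeV/c

p ≈ 3180 MeV/c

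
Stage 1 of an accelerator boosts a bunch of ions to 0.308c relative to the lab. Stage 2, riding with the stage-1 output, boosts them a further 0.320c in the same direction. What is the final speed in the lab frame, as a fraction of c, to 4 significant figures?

Compose boost 2: (0.320 + 0.308)/(1 + 0.320×0.308) = 0.6280/1.09856 = 0.5717

u ≈ 0.5717c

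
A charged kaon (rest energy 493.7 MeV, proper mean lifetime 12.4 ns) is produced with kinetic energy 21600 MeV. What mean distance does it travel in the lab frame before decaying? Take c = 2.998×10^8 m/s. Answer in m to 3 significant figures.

d ≈ 166 m

γ = 1 + K/(m₀c²) = 1 + 21600/493.7 = 44.751
β = √(1 − 1/γ²) = 0.99975
Dilated lifetime: γτ₀ = 44.751 × 12.4 ns = 554.92 ns
d = βc·γτ₀ = 0.99975 × (2.998×10^8 m/s) × 5.5492×10^-7 s = 166 m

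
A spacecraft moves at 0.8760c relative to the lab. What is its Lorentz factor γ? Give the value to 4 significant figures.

γ = 1/√(1 − β²) = 1/√(1 − 0.8760²) = 1/√(0.232624) = 2.073

γ ≈ 2.073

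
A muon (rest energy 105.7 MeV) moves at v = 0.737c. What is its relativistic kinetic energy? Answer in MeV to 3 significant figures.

K ≈ 50.7 MeV

γ = 1/√(1 − 0.737²) = 1.4795
K = (γ − 1)m₀c² = (1.4795 − 1) × 105.7 MeV = 0.47952 × 105.7 MeV = 50.7 MeV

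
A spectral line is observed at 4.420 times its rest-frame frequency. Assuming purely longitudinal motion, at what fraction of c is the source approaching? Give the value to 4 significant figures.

β ≈ 0.9026

f_obs/f_src = √((1+β)/(1−β)) = 4.420  ⇒  (1+β)/(1−β) = 19.5364
β = |1 − D²|/(1 + D²) = |1 − 19.5364|/(1 + 19.5364) = 0.9026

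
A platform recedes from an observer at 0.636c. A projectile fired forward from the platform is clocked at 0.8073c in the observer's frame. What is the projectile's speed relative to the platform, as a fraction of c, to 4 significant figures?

u' ≈ 0.3521c

Inverse velocity addition: u' = (u − v)/(1 − uv/c²)
= (0.8073 − 0.636)/(1 − 0.8073×0.636) = 0.1713/0.486557 = 0.3521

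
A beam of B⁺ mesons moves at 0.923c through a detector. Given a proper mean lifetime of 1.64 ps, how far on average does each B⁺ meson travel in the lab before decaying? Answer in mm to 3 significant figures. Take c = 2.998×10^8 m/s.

γ = 1/√(1 − 0.923²) = 2.5988
Dilated lifetime: Δt = γτ₀ = 2.5988 × 1.64 ps = 4.2620 ps
d = vΔt = 0.923c × 4.2620 ps = 2.7672×10^8 m/s × 4.2620×10^-12 s = 1.18 mm

d ≈ 1.18 mm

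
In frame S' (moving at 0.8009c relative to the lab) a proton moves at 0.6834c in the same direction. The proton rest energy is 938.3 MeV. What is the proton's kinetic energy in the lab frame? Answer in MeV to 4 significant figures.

u_lab = (0.6834 + 0.8009)/(1 + 0.6834×0.8009) = 0.9592622
γ = 1/√(1 − 0.9592622²) = 3.53961
K = (γ − 1)m₀c² = (3.53961 − 1) × 938.3 = 2.53961 × 938.3 = 2383 MeV

K ≈ 2383 MeV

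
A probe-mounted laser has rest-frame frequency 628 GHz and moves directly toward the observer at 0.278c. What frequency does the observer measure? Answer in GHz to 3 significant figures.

f_obs ≈ 836 GHz

Relativistic Doppler: f_obs = f_src √((1+β)/(1−β))
= 628 × √(1.2780/0.72200) = 628 × 1.3304 = 836 GHz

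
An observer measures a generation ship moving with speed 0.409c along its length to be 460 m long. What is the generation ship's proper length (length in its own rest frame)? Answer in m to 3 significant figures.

L₀ ≈ 504 m

γ = 1/√(1 − 0.409²) = 1.0958
L₀ = γL = 1.0958 × 460 = 504 m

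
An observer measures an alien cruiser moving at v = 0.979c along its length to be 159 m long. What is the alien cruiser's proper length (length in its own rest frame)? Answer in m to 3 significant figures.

L₀ ≈ 780 m

γ = 1/√(1 − 0.979²) = 4.9053
L₀ = γL = 4.9053 × 159 = 780 m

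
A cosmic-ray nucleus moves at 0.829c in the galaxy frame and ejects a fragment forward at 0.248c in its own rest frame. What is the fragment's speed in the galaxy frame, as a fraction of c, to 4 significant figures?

Compose boost 2: (0.248 + 0.829)/(1 + 0.248×0.829) = 1.077/1.20559 = 0.8933

u ≈ 0.8933c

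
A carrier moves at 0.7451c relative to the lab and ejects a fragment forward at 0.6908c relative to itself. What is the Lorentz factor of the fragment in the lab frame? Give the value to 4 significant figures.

u_lab = (0.6908 + 0.7451)/(1 + 0.6908×0.7451) = 1.4359/1.514715 = 0.9479671
γ = 1/√(1 − 0.9479671²) = 3.141

γ ≈ 3.141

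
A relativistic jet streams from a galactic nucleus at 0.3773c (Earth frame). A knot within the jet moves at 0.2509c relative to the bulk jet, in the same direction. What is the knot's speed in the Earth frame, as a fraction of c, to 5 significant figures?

u ≈ 0.57387c

Relativistic velocity addition: u = (u' + v)/(1 + u'v/c²)
= (0.2509 + 0.3773)/(1 + 0.2509×0.3773) = 0.62820/1.094665 = 0.57387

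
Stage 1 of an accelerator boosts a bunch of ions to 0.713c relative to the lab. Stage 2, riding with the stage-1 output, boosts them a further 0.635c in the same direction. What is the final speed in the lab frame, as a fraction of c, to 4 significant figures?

Compose boost 2: (0.635 + 0.713)/(1 + 0.635×0.713) = 1.348/1.45276 = 0.9279

u ≈ 0.9279c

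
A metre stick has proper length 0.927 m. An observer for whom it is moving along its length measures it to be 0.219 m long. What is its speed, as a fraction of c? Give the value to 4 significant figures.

γ = L₀/L = 0.927/0.219 = 4.23288
β = √(1 − 1/γ²) = 0.9717

β ≈ 0.9717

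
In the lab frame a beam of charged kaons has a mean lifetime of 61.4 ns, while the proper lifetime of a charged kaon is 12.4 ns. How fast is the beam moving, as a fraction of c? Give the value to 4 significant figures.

β ≈ 0.9794

γ = Δt/τ₀ = 61.4/12.4 = 4.95161
β = √(1 − 1/γ²) = √(1 − 1/4.95161²) = 0.9794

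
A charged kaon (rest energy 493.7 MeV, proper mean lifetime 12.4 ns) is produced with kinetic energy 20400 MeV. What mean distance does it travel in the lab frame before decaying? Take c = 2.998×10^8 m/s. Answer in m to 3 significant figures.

d ≈ 157 m

γ = 1 + K/(m₀c²) = 1 + 20400/493.7 = 42.321
β = √(1 − 1/γ²) = 0.99972
Dilated lifetime: γτ₀ = 42.321 × 12.4 ns = 524.78 ns
d = βc·γτ₀ = 0.99972 × (2.998×10^8 m/s) × 5.2478×10^-7 s = 157 m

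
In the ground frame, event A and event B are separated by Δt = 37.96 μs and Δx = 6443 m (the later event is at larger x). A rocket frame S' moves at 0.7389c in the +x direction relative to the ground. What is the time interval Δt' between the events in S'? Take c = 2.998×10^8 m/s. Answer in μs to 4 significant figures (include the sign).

Δt' ≈ 32.77 μs

γ = 1/√(1 − 0.7389²) = 1.48409
Δt' = γ(Δt − vΔx/c²) = 1.48409 × (37.96 μs − 0.7389×6443 m / (2.998×10^8 m/s))
= 1.48409 × (22.0803 μs) = 32.77 μs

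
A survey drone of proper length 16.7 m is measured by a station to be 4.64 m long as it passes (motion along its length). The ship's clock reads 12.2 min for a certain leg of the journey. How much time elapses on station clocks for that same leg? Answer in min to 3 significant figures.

Δt ≈ 43.9 min

Length contraction ⇒ γ = L₀/L = 16.7/4.64 = 3.5991
Time dilation: Δt = γτ₀ = 3.5991 × 12.2 min = 43.9 min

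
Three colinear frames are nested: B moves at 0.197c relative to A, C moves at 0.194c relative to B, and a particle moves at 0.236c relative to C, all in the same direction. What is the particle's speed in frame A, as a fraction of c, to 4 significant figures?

u ≈ 0.5626c

Compose boost 2: (0.194 + 0.197)/(1 + 0.194×0.197) = 0.3910/1.03822 = 0.376607
Compose boost 3: (0.236 + 0.376607)/(1 + 0.236×0.376607) = 0.612607/1.08888 = 0.5626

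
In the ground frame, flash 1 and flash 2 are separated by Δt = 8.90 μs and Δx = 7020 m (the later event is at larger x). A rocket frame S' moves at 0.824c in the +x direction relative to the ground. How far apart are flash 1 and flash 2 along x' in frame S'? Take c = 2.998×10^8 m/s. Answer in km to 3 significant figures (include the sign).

Δx' ≈ 8.51 km

γ = 1/√(1 − 0.824²) = 1.7649
Δx' = γ(Δx − vΔt) = 1.7649 × (7020 m − 0.824×(2.998×10^8 m/s)×8.90×10^-6 s)
= 1.7649 × (4821.4 m) = 8.51 km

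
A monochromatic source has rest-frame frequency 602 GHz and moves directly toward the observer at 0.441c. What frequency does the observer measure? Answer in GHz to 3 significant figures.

f_obs ≈ 967 GHz

Relativistic Doppler: f_obs = f_src √((1+β)/(1−β))
= 602 × √(1.4410/0.55900) = 602 × 1.6056 = 967 GHz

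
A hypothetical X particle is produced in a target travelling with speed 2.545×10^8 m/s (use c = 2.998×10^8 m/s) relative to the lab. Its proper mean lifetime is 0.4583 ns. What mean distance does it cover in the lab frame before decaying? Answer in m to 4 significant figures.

β = v/c = 2.545×10^8 / 2.998×10^8 = 0.848899
γ = 1/√(1 − 0.848899²) = 1.89195
Dilated lifetime: Δt = γτ₀ = 1.89195 × 0.4583 ns = 0.867082 ns
d = vΔt = 0.848899c × 0.867082 ns = 2.54500×10^8 m/s × 8.67082×10^-10 s = 0.2207 m

d ≈ 0.2207 m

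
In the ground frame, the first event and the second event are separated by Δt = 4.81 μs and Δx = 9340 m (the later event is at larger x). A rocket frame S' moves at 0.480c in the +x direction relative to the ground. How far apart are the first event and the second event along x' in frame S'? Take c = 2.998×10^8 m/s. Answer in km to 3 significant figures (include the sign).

γ = 1/√(1 − 0.480²) = 1.1399
Δx' = γ(Δx − vΔt) = 1.1399 × (9340 m − 0.480×(2.998×10^8 m/s)×4.81×10^-6 s)
= 1.1399 × (8647.8 m) = 9.86 km

Δx' ≈ 9.86 km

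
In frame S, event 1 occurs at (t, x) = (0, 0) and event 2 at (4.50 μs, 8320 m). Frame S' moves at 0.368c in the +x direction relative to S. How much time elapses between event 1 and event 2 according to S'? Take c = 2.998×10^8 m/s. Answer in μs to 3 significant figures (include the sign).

γ = 1/√(1 − 0.368²) = 1.0755
Δt' = γ(Δt − vΔx/c²) = 1.0755 × (4.50 μs − 0.368×8320 m / (2.998×10^8 m/s))
= 1.0755 × (-5.7127 μs) = -6.14 μs

Δt' ≈ -6.14 μs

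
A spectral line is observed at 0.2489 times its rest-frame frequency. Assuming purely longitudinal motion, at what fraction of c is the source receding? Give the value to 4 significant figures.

f_obs/f_src = √((1−β)/(1+β)) = 0.2489  ⇒  (1−β)/(1+β) = 0.0619512
β = |1 − D²|/(1 + D²) = |1 − 0.0619512|/(1 + 0.0619512) = 0.8833

β ≈ 0.8833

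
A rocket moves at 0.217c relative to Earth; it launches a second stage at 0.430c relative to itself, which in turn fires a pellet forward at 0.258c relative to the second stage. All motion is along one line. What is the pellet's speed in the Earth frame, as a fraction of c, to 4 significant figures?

u ≈ 0.7372c

Compose boost 2: (0.430 + 0.217)/(1 + 0.430×0.217) = 0.6470/1.09331 = 0.591781
Compose boost 3: (0.258 + 0.591781)/(1 + 0.258×0.591781) = 0.849781/1.15268 = 0.7372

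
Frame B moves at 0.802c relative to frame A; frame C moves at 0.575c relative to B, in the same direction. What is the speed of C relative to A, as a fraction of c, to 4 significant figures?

u ≈ 0.9424c

Compose boost 2: (0.575 + 0.802)/(1 + 0.575×0.802) = 1.377/1.46115 = 0.9424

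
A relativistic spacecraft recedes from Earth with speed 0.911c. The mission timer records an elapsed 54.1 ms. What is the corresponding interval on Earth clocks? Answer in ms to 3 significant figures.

γ = 1/√(1 − 0.911²) = 2.4248
Time dilation: Δt = γτ₀ = 2.4248 × 54.1 ms = 131 ms

Δt ≈ 131 ms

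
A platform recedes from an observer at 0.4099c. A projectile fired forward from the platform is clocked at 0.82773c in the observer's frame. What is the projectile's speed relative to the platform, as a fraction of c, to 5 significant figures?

Inverse velocity addition: u' = (u − v)/(1 − uv/c²)
= (0.82773 − 0.4099)/(1 − 0.82773×0.4099) = 0.41783/0.6607135 = 0.63239

u' ≈ 0.63239c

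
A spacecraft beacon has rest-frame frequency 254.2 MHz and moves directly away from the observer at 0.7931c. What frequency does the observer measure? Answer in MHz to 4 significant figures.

Relativistic Doppler: f_obs = f_src √((1−β)/(1+β))
= 254.2 × √(0.206900/1.79310) = 254.2 × 0.339686 = 86.35 MHz

f_obs ≈ 86.35 MHz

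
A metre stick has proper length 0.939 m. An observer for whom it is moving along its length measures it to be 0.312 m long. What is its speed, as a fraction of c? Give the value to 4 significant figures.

γ = L₀/L = 0.939/0.312 = 3.00962
β = √(1 − 1/γ²) = 0.9432

β ≈ 0.9432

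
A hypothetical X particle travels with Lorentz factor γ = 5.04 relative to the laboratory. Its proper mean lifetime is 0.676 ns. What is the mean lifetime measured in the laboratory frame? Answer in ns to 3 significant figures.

γ = 5.04 (given)
Time dilation: Δt = γτ₀ = 5.04 × 0.676 ns = 3.41 ns

Δt ≈ 3.41 ns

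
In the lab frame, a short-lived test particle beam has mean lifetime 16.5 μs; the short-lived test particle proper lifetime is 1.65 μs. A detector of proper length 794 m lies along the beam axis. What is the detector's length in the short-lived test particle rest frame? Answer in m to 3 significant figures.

Time dilation ⇒ γ = Δt/τ₀ = 16.5/1.65 = 10.000
Length contraction: L = L₀/γ = 794/10.000 = 79.4 m

L ≈ 79.4 m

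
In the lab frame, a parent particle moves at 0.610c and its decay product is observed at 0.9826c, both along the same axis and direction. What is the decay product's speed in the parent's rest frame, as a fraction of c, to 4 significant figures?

Inverse velocity addition: u' = (u − v)/(1 − uv/c²)
= (0.9826 − 0.610)/(1 − 0.9826×0.610) = 0.3726/0.400614 = 0.9301

u' ≈ 0.9301c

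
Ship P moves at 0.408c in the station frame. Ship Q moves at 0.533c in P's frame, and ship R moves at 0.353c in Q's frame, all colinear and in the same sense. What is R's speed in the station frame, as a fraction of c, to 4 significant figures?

u ≈ 0.8846c

Compose boost 2: (0.533 + 0.408)/(1 + 0.533×0.408) = 0.9410/1.21746 = 0.772918
Compose boost 3: (0.353 + 0.772918)/(1 + 0.353×0.772918) = 1.12592/1.27284 = 0.8846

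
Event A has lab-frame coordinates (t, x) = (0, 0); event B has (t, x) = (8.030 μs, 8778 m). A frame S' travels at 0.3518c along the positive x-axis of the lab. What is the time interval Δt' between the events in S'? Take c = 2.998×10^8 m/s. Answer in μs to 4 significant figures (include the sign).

Δt' ≈ -2.426 μs

γ = 1/√(1 − 0.3518²) = 1.06829
Δt' = γ(Δt − vΔx/c²) = 1.06829 × (8.030 μs − 0.3518×8778 m / (2.998×10^8 m/s))
= 1.06829 × (-2.27054 μs) = -2.426 μs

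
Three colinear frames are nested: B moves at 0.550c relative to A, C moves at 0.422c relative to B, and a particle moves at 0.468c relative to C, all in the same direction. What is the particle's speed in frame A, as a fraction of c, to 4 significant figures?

Compose boost 2: (0.422 + 0.550)/(1 + 0.422×0.550) = 0.9720/1.23210 = 0.788897
Compose boost 3: (0.468 + 0.788897)/(1 + 0.468×0.788897) = 1.25690/1.36920 = 0.9180

u ≈ 0.9180c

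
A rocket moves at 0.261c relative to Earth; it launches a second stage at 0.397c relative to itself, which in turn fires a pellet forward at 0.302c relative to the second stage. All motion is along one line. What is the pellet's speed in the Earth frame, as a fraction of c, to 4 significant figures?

Compose boost 2: (0.397 + 0.261)/(1 + 0.397×0.261) = 0.6580/1.10362 = 0.596221
Compose boost 3: (0.302 + 0.596221)/(1 + 0.302×0.596221) = 0.898221/1.18006 = 0.7612

u ≈ 0.7612c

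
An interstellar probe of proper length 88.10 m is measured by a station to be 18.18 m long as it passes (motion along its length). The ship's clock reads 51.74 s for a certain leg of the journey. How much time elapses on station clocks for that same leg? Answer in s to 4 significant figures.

Length contraction ⇒ γ = L₀/L = 88.10/18.18 = 4.84598
Time dilation: Δt = γτ₀ = 4.84598 × 51.74 s = 250.7 s

Δt ≈ 250.7 s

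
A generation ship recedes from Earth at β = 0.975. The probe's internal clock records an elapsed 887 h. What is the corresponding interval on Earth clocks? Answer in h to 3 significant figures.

γ = 1/√(1 − 0.975²) = 4.5004
Time dilation: Δt = γτ₀ = 4.5004 × 887 h = 3990 h

Δt ≈ 3990 h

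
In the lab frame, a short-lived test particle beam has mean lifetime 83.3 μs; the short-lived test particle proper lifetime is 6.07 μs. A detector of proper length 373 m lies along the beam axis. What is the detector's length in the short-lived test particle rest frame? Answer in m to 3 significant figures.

L ≈ 27.2 m

Time dilation ⇒ γ = Δt/τ₀ = 83.3/6.07 = 13.723
Length contraction: L = L₀/γ = 373/13.723 = 27.2 m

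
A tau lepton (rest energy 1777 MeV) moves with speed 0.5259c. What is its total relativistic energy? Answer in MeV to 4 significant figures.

γ = 1/√(1 − 0.5259²) = 1.17571
E = γm₀c² = 1.17571 × 1777 MeV = 2089 MeV

E ≈ 2089 MeV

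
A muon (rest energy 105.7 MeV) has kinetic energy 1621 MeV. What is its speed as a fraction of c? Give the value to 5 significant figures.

γ = 1 + K/(m₀c²) = 1 + 1621/105.7 = 16.33586
β = √(1 − 1/γ²) = 0.99812

β ≈ 0.99812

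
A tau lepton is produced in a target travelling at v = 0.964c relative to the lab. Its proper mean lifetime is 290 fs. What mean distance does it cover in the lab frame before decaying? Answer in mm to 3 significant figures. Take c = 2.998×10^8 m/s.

d ≈ 0.315 mm

γ = 1/√(1 − 0.964²) = 3.7608
Dilated lifetime: Δt = γτ₀ = 3.7608 × 290 fs = 1090.6 fs
d = vΔt = 0.964c × 1090.6 fs = 2.8901×10^8 m/s × 1.0906×10^-12 s = 0.315 mm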